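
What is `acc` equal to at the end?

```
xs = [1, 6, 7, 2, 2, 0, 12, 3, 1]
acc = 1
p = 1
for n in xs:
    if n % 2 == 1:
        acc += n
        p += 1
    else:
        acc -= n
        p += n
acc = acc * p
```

n=1: odd, acc = 1+1 = 2; p=2
n=6: not odd, acc = 2-6 = -4; p=8
n=7: odd, acc = (-4)+7 = 3; p=9
n=2: not odd, acc = 3-2 = 1; p=11
n=2: not odd, acc = 1-2 = -1; p=13
n=0: not odd, acc = (-1)-0 = -1; p=13
n=12: not odd, acc = (-1)-12 = -13; p=25
n=3: odd, acc = (-13)+3 = -10; p=26
n=1: odd, acc = (-10)+1 = -9; p=27
acc*p = (-9)*27 = -243

-243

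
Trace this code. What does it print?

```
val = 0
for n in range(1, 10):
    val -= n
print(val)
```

n=1: val = 0-1 = -1
n=2: val = (-1)-2 = -3
n=3: val = (-3)-3 = -6
n=4: val = (-6)-4 = -10
n=5: val = (-10)-5 = -15
n=6: val = (-15)-6 = -21
n=7: val = (-21)-7 = -28
n=8: val = (-28)-8 = -36
n=9: val = (-36)-9 = -45

-45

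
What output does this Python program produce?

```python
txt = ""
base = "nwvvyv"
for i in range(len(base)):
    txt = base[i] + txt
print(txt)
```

vyvvwn

i=0: prepend 'n' → 'n'
i=1: prepend 'w' → 'wn'
i=2: prepend 'v' → 'vwn'
i=3: prepend 'v' → 'vvwn'
i=4: prepend 'y' → 'yvvwn'
i=5: prepend 'v' → 'vyvvwn'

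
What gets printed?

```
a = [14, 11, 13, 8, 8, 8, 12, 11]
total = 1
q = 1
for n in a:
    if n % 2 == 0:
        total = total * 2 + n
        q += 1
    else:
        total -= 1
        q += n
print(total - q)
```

n=14: even, total = 1*2+14 = 16; q=2
n=11: not even, total = 16-1 = 15; q=13
n=13: not even, total = 15-1 = 14; q=26
n=8: even, total = 14*2+8 = 36; q=27
n=8: even, total = 36*2+8 = 80; q=28
n=8: even, total = 80*2+8 = 168; q=29
n=12: even, total = 168*2+12 = 348; q=30
n=11: not even, total = 348-1 = 347; q=41
total-q = 347-41 = 306

306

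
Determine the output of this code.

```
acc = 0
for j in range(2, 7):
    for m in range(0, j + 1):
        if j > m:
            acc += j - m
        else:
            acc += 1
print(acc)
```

60

j=2,m=0: 2>0, acc = 0+2 = 2
j=2,m=1: 2>1, acc = 2+1 = 3
j=2,m=2: not 2>2, acc = 3+1 = 4
j=3,m=0: 3>0, acc = 4+3 = 7
j=3,m=1: 3>1, acc = 7+2 = 9
j=3,m=2: 3>2, acc = 9+1 = 10
j=3,m=3: not 3>3, acc = 10+1 = 11
j=4,m=0: 4>0, acc = 11+4 = 15
j=4,m=1: 4>1, acc = 15+3 = 18
j=4,m=2: 4>2, acc = 18+2 = 20
j=4,m=3: 4>3, acc = 20+1 = 21
j=4,m=4: not 4>4, acc = 21+1 = 22
j=5,m=0: 5>0, acc = 22+5 = 27
j=5,m=1: 5>1, acc = 27+4 = 31
j=5,m=2: 5>2, acc = 31+3 = 34
j=5,m=3: 5>3, acc = 34+2 = 36
j=5,m=4: 5>4, acc = 36+1 = 37
j=5,m=5: not 5>5, acc = 37+1 = 38
j=6,m=0: 6>0, acc = 38+6 = 44
j=6,m=1: 6>1, acc = 44+5 = 49
j=6,m=2: 6>2, acc = 49+4 = 53
j=6,m=3: 6>3, acc = 53+3 = 56
j=6,m=4: 6>4, acc = 56+2 = 58
j=6,m=5: 6>5, acc = 58+1 = 59
j=6,m=6: not 6>6, acc = 59+1 = 60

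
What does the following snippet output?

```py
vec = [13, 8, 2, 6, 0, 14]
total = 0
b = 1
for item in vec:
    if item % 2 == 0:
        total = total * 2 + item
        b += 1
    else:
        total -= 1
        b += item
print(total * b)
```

item=13: not even, total = 0-1 = -1; b=14
item=8: even, total = (-1)*2+8 = 6; b=15
item=2: even, total = 6*2+2 = 14; b=16
item=6: even, total = 14*2+6 = 34; b=17
item=0: even, total = 34*2+0 = 68; b=18
item=14: even, total = 68*2+14 = 150; b=19
total*b = 150*19 = 2850

2850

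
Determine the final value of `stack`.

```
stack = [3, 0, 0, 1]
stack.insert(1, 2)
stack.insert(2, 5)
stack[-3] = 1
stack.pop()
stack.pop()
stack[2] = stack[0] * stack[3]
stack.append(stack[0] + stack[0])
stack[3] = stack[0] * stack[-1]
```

insert 2 at 1 → [3, 2, 0, 0, 1]
insert 5 at 2 → [3, 2, 5, 0, 0, 1]
stack[-3] = 1 → [3, 2, 5, 1, 0, 1]
pop() removes 1 → [3, 2, 5, 1, 0]
pop() removes 0 → [3, 2, 5, 1]
stack[2] = stack[0]*stack[3] = 3*1 = 3 → [3, 2, 3, 1]
append stack[0]+stack[0] = 3+3 = 6 → [3, 2, 3, 1, 6]
stack[3] = stack[0]*stack[-1] = 3*6 = 18 → [3, 2, 3, 18, 6]

[3, 2, 3, 18, 6]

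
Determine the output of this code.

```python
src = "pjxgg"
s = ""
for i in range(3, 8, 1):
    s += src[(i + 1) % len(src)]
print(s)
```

i=3: add src[4]='g' → 'g'
i=4: add src[0]='p' → 'gp'
i=5: add src[1]='j' → 'gpj'
i=6: add src[2]='x' → 'gpjx'
i=7: add src[3]='g' → 'gpjxg'

gpjxg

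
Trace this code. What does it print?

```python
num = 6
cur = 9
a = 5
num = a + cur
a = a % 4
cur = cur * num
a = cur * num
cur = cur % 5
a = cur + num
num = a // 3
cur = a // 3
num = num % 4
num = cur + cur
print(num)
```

num = 5+9 = 14
a = 5%4 = 1
cur = 9*14 = 126
a = 126*14 = 1764
cur = 126%5 = 1
a = 1+14 = 15
num = 15//3 = 5
cur = 15//3 = 5
num = 5%4 = 1
num = 5+5 = 10

10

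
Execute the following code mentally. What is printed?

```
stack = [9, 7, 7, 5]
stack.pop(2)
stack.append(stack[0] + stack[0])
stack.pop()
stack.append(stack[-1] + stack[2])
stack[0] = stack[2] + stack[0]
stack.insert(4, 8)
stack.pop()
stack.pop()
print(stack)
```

pop(2) removes 7 → [9, 7, 5]
append stack[0]+stack[0] = 9+9 = 18 → [9, 7, 5, 18]
pop() removes 18 → [9, 7, 5]
append stack[-1]+stack[2] = 5+5 = 10 → [9, 7, 5, 10]
stack[0] = stack[2]+stack[0] = 5+9 = 14 → [14, 7, 5, 10]
insert 8 at 4 → [14, 7, 5, 10, 8]
pop() removes 8 → [14, 7, 5, 10]
pop() removes 10 → [14, 7, 5]

[14, 7, 5]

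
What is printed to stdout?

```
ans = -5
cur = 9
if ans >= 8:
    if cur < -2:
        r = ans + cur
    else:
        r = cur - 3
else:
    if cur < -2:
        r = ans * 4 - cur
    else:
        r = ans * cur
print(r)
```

-45

ans=-5, cur=9
ans >= 8 is False; cur < -2 is False
→ r = ans * cur = -45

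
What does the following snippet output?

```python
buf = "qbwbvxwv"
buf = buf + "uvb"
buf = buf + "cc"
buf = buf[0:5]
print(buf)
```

qbwbv

+ 'uvb' → 'qbwbvxwvuvb'
+ 'cc' → 'qbwbvxwvuvbcc'
slice [0:5] → 'qbwbv'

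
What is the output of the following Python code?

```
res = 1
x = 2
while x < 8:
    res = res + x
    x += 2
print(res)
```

13

x=2: res = 1+2 = 3
x=4: res = 3+4 = 7
x=6: res = 7+6 = 13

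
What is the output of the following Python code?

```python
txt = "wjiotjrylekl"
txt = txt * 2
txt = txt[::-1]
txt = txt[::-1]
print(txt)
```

wjiotjryleklwjiotjrylekl

repeat ×2 → 'wjiotjryleklwjiotjrylekl'
reverse → 'lkelyrjtoijwlkelyrjtoijw'
reverse → 'wjiotjryleklwjiotjrylekl'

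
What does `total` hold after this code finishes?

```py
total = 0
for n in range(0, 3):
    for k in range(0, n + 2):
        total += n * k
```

n=0,k=0: total = 0+0 = 0
n=0,k=1: total = 0+0 = 0
n=1,k=0: total = 0+0 = 0
n=1,k=1: total = 0+1 = 1
n=1,k=2: total = 1+2 = 3
n=2,k=0: total = 3+0 = 3
n=2,k=1: total = 3+2 = 5
n=2,k=2: total = 5+4 = 9
n=2,k=3: total = 9+6 = 15

15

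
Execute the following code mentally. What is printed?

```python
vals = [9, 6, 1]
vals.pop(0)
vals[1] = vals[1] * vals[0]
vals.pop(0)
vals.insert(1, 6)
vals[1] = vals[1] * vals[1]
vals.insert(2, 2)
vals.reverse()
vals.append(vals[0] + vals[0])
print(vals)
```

pop(0) removes 9 → [6, 1]
vals[1] = vals[1]*vals[0] = 1*6 = 6 → [6, 6]
pop(0) removes 6 → [6]
insert 6 at 1 → [6, 6]
vals[1] = vals[1]*vals[1] = 6*6 = 36 → [6, 36]
insert 2 at 2 → [6, 36, 2]
reverse → [2, 36, 6]
append vals[0]+vals[0] = 2+2 = 4 → [2, 36, 6, 4]

[2, 36, 6, 4]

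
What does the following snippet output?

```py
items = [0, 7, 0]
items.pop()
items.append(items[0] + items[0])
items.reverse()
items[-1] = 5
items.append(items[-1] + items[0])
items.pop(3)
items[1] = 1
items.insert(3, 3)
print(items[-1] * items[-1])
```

9

pop() removes 0 → [0, 7]
append items[0]+items[0] = 0+0 = 0 → [0, 7, 0]
reverse → [0, 7, 0]
items[-1] = 5 → [0, 7, 5]
append items[-1]+items[0] = 5+0 = 5 → [0, 7, 5, 5]
pop(3) removes 5 → [0, 7, 5]
items[1] = 1 → [0, 1, 5]
insert 3 at 3 → [0, 1, 5, 3]
items[-1]*items[-1] = 3*3 = 9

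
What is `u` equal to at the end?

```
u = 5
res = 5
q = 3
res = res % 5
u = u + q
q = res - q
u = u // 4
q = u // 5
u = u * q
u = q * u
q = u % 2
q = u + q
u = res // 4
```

res = 5%5 = 0
u = 5+3 = 8
q = 0-3 = -3
u = 8//4 = 2
q = 2//5 = 0
u = 2*0 = 0
u = 0*0 = 0
q = 0%2 = 0
q = 0+0 = 0
u = 0//4 = 0

0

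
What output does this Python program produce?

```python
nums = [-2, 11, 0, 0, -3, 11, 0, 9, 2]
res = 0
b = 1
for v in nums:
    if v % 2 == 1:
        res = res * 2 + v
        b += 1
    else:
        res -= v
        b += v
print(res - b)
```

132

v=-2: not odd, res = 0-(-2) = 2; b=-1
v=11: odd, res = 2*2+11 = 15; b=0
v=0: not odd, res = 15-0 = 15; b=0
v=0: not odd, res = 15-0 = 15; b=0
v=-3: odd, res = 15*2+(-3) = 27; b=1
v=11: odd, res = 27*2+11 = 65; b=2
v=0: not odd, res = 65-0 = 65; b=2
v=9: odd, res = 65*2+9 = 139; b=3
v=2: not odd, res = 139-2 = 137; b=5
res-b = 137-5 = 132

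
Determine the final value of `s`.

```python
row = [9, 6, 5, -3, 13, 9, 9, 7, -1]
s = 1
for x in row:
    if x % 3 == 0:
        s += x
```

31

x=9: %3==0, s = 1+9 = 10
x=6: %3==0, s = 10+6 = 16
x=5: not %3==0
x=-3: %3==0, s = 16+(-3) = 13
x=13: not %3==0
x=9: %3==0, s = 13+9 = 22
x=9: %3==0, s = 22+9 = 31
x=7: not %3==0
x=-1: not %3==0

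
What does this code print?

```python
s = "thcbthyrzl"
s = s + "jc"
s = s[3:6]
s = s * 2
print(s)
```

bthbth

+ 'jc' → 'thcbthyrzljc'
slice [3:6] → 'bth'
repeat ×2 → 'bthbth'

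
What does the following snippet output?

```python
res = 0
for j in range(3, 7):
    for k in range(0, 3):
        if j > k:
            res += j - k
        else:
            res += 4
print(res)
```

42

j=3,k=0: 3>0, res = 0+3 = 3
j=3,k=1: 3>1, res = 3+2 = 5
j=3,k=2: 3>2, res = 5+1 = 6
j=4,k=0: 4>0, res = 6+4 = 10
j=4,k=1: 4>1, res = 10+3 = 13
j=4,k=2: 4>2, res = 13+2 = 15
j=5,k=0: 5>0, res = 15+5 = 20
j=5,k=1: 5>1, res = 20+4 = 24
j=5,k=2: 5>2, res = 24+3 = 27
j=6,k=0: 6>0, res = 27+6 = 33
j=6,k=1: 6>1, res = 33+5 = 38
j=6,k=2: 6>2, res = 38+4 = 42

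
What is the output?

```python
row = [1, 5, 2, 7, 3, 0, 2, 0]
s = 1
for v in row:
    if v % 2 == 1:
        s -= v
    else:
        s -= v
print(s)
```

v=1: odd, s = 1-1 = 0
v=5: odd, s = 0-5 = -5
v=2: not odd, s = (-5)-2 = -7
v=7: odd, s = (-7)-7 = -14
v=3: odd, s = (-14)-3 = -17
v=0: not odd, s = (-17)-0 = -17
v=2: not odd, s = (-17)-2 = -19
v=0: not odd, s = (-19)-0 = -19

-19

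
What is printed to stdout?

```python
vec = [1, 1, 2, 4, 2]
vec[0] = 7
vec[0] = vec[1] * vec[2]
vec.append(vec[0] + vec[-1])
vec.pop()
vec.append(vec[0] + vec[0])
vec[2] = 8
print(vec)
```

[2, 1, 8, 4, 2, 4]

vec[0] = 7 → [7, 1, 2, 4, 2]
vec[0] = vec[1]*vec[2] = 1*2 = 2 → [2, 1, 2, 4, 2]
append vec[0]+vec[-1] = 2+2 = 4 → [2, 1, 2, 4, 2, 4]
pop() removes 4 → [2, 1, 2, 4, 2]
append vec[0]+vec[0] = 2+2 = 4 → [2, 1, 2, 4, 2, 4]
vec[2] = 8 → [2, 1, 8, 4, 2, 4]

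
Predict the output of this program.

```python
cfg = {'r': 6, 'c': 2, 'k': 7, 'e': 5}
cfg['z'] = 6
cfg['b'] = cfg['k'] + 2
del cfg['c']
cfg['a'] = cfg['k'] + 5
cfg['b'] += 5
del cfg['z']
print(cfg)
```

{'r': 6, 'k': 7, 'e': 5, 'b': 14, 'a': 12}

cfg['z'] = 6 → {'r': 6, 'c': 2, 'k': 7, 'e': 5, 'z': 6}
cfg['b'] = cfg['k']+2 = 9 → {'r': 6, 'c': 2, 'k': 7, 'e': 5, 'z': 6, 'b': 9}
del 'c' → {'r': 6, 'k': 7, 'e': 5, 'z': 6, 'b': 9}
cfg['a'] = cfg['k']+5 = 12 → {'r': 6, 'k': 7, 'e': 5, 'z': 6, 'b': 9, 'a': 12}
cfg['b'] = 9+5 = 14 → {'r': 6, 'k': 7, 'e': 5, 'z': 6, 'b': 14, 'a': 12}
del 'z' → {'r': 6, 'k': 7, 'e': 5, 'b': 14, 'a': 12}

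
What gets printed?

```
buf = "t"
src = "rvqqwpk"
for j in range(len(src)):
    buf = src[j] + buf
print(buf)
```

kpwqqvrt

j=0: prepend 'r' → 'rt'
j=1: prepend 'v' → 'vrt'
j=2: prepend 'q' → 'qvrt'
j=3: prepend 'q' → 'qqvrt'
j=4: prepend 'w' → 'wqqvrt'
j=5: prepend 'p' → 'pwqqvrt'
j=6: prepend 'k' → 'kpwqqvrt'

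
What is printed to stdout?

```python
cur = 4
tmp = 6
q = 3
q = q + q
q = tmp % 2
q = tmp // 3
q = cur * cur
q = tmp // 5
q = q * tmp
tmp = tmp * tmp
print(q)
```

q = 3+3 = 6
q = 6%2 = 0
q = 6//3 = 2
q = 4*4 = 16
q = 6//5 = 1
q = 1*6 = 6
tmp = 6*6 = 36

6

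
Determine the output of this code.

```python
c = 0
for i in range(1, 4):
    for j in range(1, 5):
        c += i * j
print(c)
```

i=1,j=1: c = 0+1 = 1
i=1,j=2: c = 1+2 = 3
i=1,j=3: c = 3+3 = 6
i=1,j=4: c = 6+4 = 10
i=2,j=1: c = 10+2 = 12
i=2,j=2: c = 12+4 = 16
i=2,j=3: c = 16+6 = 22
i=2,j=4: c = 22+8 = 30
i=3,j=1: c = 30+3 = 33
i=3,j=2: c = 33+6 = 39
i=3,j=3: c = 39+9 = 48
i=3,j=4: c = 48+12 = 60

60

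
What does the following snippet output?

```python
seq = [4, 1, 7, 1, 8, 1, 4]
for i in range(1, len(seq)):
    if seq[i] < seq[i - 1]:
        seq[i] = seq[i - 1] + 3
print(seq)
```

[4, 7, 7, 10, 13, 16, 19]

i=1: 1<4, seq[1] = 4+3 = 7 → [4, 7, 7, 1, 8, 1, 4]
i=2: 7>=7, unchanged → [4, 7, 7, 1, 8, 1, 4]
i=3: 1<7, seq[3] = 7+3 = 10 → [4, 7, 7, 10, 8, 1, 4]
i=4: 8<10, seq[4] = 10+3 = 13 → [4, 7, 7, 10, 13, 1, 4]
i=5: 1<13, seq[5] = 13+3 = 16 → [4, 7, 7, 10, 13, 16, 4]
i=6: 4<16, seq[6] = 16+3 = 19 → [4, 7, 7, 10, 13, 16, 19]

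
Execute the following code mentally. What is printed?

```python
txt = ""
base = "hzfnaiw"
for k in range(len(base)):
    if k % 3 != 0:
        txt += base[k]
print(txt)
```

k=0: skip
k=1: add 'z' → 'z'
k=2: add 'f' → 'zf'
k=3: skip
k=4: add 'a' → 'zfa'
k=5: add 'i' → 'zfai'
k=6: skip

zfai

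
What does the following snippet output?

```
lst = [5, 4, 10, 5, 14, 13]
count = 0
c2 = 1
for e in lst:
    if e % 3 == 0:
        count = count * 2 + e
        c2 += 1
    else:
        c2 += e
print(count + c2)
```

e=5: not %3==0; c2=6
e=4: not %3==0; c2=10
e=10: not %3==0; c2=20
e=5: not %3==0; c2=25
e=14: not %3==0; c2=39
e=13: not %3==0; c2=52
count+c2 = 0+52 = 52

52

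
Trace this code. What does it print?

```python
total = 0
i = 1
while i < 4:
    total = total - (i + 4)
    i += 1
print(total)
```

-18

i=1: total = 0-5 = -5
i=2: total = (-5)-6 = -11
i=3: total = (-11)-7 = -18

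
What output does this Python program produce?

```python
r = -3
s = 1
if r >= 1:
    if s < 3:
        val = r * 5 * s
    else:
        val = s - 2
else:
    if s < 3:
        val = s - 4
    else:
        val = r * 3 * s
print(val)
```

r=-3, s=1
r >= 1 is False; s < 3 is True
→ val = s - 4 = -3

-3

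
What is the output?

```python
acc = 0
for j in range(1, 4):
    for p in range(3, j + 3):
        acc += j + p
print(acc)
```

j=1,p=3: acc = 0+4 = 4
j=2,p=3: acc = 4+5 = 9
j=2,p=4: acc = 9+6 = 15
j=3,p=3: acc = 15+6 = 21
j=3,p=4: acc = 21+7 = 28
j=3,p=5: acc = 28+8 = 36

36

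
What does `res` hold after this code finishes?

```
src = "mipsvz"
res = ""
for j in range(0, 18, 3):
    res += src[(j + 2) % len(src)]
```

j=0: add src[2]='p' → 'p'
j=3: add src[5]='z' → 'pz'
j=6: add src[2]='p' → 'pzp'
j=9: add src[5]='z' → 'pzpz'
j=12: add src[2]='p' → 'pzpzp'
j=15: add src[5]='z' → 'pzpzpz'

'pzpzpz'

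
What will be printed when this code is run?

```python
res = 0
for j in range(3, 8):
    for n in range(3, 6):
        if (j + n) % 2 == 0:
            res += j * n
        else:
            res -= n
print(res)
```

132

j=3,n=3: even sum, res = 0+9 = 9
j=3,n=4: odd sum, res = 9-4 = 5
j=3,n=5: even sum, res = 5+15 = 20
j=4,n=3: odd sum, res = 20-3 = 17
j=4,n=4: even sum, res = 17+16 = 33
j=4,n=5: odd sum, res = 33-5 = 28
j=5,n=3: even sum, res = 28+15 = 43
j=5,n=4: odd sum, res = 43-4 = 39
j=5,n=5: even sum, res = 39+25 = 64
j=6,n=3: odd sum, res = 64-3 = 61
j=6,n=4: even sum, res = 61+24 = 85
j=6,n=5: odd sum, res = 85-5 = 80
j=7,n=3: even sum, res = 80+21 = 101
j=7,n=4: odd sum, res = 101-4 = 97
j=7,n=5: even sum, res = 97+35 = 132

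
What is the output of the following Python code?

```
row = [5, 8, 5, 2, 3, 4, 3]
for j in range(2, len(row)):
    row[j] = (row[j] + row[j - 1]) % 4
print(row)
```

j=2: row[2] = (5+8)%4 = 1 → [5, 8, 1, 2, 3, 4, 3]
j=3: row[3] = (2+1)%4 = 3 → [5, 8, 1, 3, 3, 4, 3]
j=4: row[4] = (3+3)%4 = 2 → [5, 8, 1, 3, 2, 4, 3]
j=5: row[5] = (4+2)%4 = 2 → [5, 8, 1, 3, 2, 2, 3]
j=6: row[6] = (3+2)%4 = 1 → [5, 8, 1, 3, 2, 2, 1]

[5, 8, 1, 3, 2, 2, 1]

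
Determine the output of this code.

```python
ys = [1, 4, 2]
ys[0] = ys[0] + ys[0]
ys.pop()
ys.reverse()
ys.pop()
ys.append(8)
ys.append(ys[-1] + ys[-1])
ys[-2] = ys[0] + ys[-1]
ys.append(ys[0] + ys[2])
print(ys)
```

ys[0] = ys[0]+ys[0] = 1+1 = 2 → [2, 4, 2]
pop() removes 2 → [2, 4]
reverse → [4, 2]
pop() removes 2 → [4]
append 8 → [4, 8]
append ys[-1]+ys[-1] = 8+8 = 16 → [4, 8, 16]
ys[-2] = ys[0]+ys[-1] = 4+16 = 20 → [4, 20, 16]
append ys[0]+ys[2] = 4+16 = 20 → [4, 20, 16, 20]

[4, 20, 16, 20]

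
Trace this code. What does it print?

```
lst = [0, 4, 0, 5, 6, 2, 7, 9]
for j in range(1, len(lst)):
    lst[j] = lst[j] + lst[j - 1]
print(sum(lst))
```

106

j=1: lst[1] = 4+0 = 4 → [0, 4, 0, 5, 6, 2, 7, 9]
j=2: lst[2] = 0+4 = 4 → [0, 4, 4, 5, 6, 2, 7, 9]
j=3: lst[3] = 5+4 = 9 → [0, 4, 4, 9, 6, 2, 7, 9]
j=4: lst[4] = 6+9 = 15 → [0, 4, 4, 9, 15, 2, 7, 9]
j=5: lst[5] = 2+15 = 17 → [0, 4, 4, 9, 15, 17, 7, 9]
j=6: lst[6] = 7+17 = 24 → [0, 4, 4, 9, 15, 17, 24, 9]
j=7: lst[7] = 9+24 = 33 → [0, 4, 4, 9, 15, 17, 24, 33]
sum = 106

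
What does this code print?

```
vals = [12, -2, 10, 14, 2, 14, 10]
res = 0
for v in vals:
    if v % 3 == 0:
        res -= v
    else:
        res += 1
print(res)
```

v=12: %3==0, res = 0-12 = -12
v=-2: not %3==0, res = (-12)+1 = -11
v=10: not %3==0, res = (-11)+1 = -10
v=14: not %3==0, res = (-10)+1 = -9
v=2: not %3==0, res = (-9)+1 = -8
v=14: not %3==0, res = (-8)+1 = -7
v=10: not %3==0, res = (-7)+1 = -6

-6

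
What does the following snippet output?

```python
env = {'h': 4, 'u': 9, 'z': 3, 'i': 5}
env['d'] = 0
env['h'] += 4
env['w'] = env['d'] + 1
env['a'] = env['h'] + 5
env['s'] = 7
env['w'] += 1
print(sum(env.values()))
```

47

env['d'] = 0 → {'h': 4, 'u': 9, 'z': 3, 'i': 5, 'd': 0}
env['h'] = 4+4 = 8 → {'h': 8, 'u': 9, 'z': 3, 'i': 5, 'd': 0}
env['w'] = env['d']+1 = 1 → {'h': 8, 'u': 9, 'z': 3, 'i': 5, 'd': 0, 'w': 1}
env['a'] = env['h']+5 = 13 → {'h': 8, 'u': 9, 'z': 3, 'i': 5, 'd': 0, 'w': 1, 'a': 13}
env['s'] = 7 → {'h': 8, 'u': 9, 'z': 3, 'i': 5, 'd': 0, 'w': 1, 'a': 13, 's': 7}
env['w'] = 1+1 = 2 → {'h': 8, 'u': 9, 'z': 3, 'i': 5, 'd': 0, 'w': 2, 'a': 13, 's': 7}
sum of values = 47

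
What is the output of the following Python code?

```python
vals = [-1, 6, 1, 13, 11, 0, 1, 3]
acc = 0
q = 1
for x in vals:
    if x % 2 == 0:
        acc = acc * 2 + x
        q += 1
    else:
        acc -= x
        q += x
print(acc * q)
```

-1178

x=-1: not even, acc = 0-(-1) = 1; q=0
x=6: even, acc = 1*2+6 = 8; q=1
x=1: not even, acc = 8-1 = 7; q=2
x=13: not even, acc = 7-13 = -6; q=15
x=11: not even, acc = (-6)-11 = -17; q=26
x=0: even, acc = (-17)*2+0 = -34; q=27
x=1: not even, acc = (-34)-1 = -35; q=28
x=3: not even, acc = (-35)-3 = -38; q=31
acc*q = (-38)*31 = -1178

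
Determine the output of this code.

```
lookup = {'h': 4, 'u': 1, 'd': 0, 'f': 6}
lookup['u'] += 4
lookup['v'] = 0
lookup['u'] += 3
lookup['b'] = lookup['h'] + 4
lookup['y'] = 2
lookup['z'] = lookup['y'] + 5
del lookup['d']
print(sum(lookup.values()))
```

35

lookup['u'] = 1+4 = 5 → {'h': 4, 'u': 5, 'd': 0, 'f': 6}
lookup['v'] = 0 → {'h': 4, 'u': 5, 'd': 0, 'f': 6, 'v': 0}
lookup['u'] = 5+3 = 8 → {'h': 4, 'u': 8, 'd': 0, 'f': 6, 'v': 0}
lookup['b'] = lookup['h']+4 = 8 → {'h': 4, 'u': 8, 'd': 0, 'f': 6, 'v': 0, 'b': 8}
lookup['y'] = 2 → {'h': 4, 'u': 8, 'd': 0, 'f': 6, 'v': 0, 'b': 8, 'y': 2}
lookup['z'] = lookup['y']+5 = 7 → {'h': 4, 'u': 8, 'd': 0, 'f': 6, 'v': 0, 'b': 8, 'y': 2, 'z': 7}
del 'd' → {'h': 4, 'u': 8, 'f': 6, 'v': 0, 'b': 8, 'y': 2, 'z': 7}
sum of values = 35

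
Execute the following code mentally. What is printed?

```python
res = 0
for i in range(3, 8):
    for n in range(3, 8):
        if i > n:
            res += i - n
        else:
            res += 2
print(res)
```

50

i=3,n=3: not 3>3, res = 0+2 = 2
i=3,n=4: not 3>4, res = 2+2 = 4
i=3,n=5: not 3>5, res = 4+2 = 6
i=3,n=6: not 3>6, res = 6+2 = 8
i=3,n=7: not 3>7, res = 8+2 = 10
i=4,n=3: 4>3, res = 10+1 = 11
i=4,n=4: not 4>4, res = 11+2 = 13
i=4,n=5: not 4>5, res = 13+2 = 15
i=4,n=6: not 4>6, res = 15+2 = 17
i=4,n=7: not 4>7, res = 17+2 = 19
i=5,n=3: 5>3, res = 19+2 = 21
i=5,n=4: 5>4, res = 21+1 = 22
i=5,n=5: not 5>5, res = 22+2 = 24
i=5,n=6: not 5>6, res = 24+2 = 26
i=5,n=7: not 5>7, res = 26+2 = 28
i=6,n=3: 6>3, res = 28+3 = 31
i=6,n=4: 6>4, res = 31+2 = 33
i=6,n=5: 6>5, res = 33+1 = 34
i=6,n=6: not 6>6, res = 34+2 = 36
i=6,n=7: not 6>7, res = 36+2 = 38
i=7,n=3: 7>3, res = 38+4 = 42
i=7,n=4: 7>4, res = 42+3 = 45
i=7,n=5: 7>5, res = 45+2 = 47
i=7,n=6: 7>6, res = 47+1 = 48
i=7,n=7: not 7>7, res = 48+2 = 50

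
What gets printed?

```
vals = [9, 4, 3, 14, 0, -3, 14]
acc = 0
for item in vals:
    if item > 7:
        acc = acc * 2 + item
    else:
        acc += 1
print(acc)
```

item=9: >7, acc = 0*2+9 = 9
item=4: not >7, acc = 9+1 = 10
item=3: not >7, acc = 10+1 = 11
item=14: >7, acc = 11*2+14 = 36
item=0: not >7, acc = 36+1 = 37
item=-3: not >7, acc = 37+1 = 38
item=14: >7, acc = 38*2+14 = 90

90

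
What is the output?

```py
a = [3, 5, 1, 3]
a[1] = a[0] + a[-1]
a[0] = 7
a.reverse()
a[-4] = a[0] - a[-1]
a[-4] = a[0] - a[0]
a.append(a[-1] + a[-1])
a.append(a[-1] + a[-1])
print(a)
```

a[1] = a[0]+a[-1] = 3+3 = 6 → [3, 6, 1, 3]
a[0] = 7 → [7, 6, 1, 3]
reverse → [3, 1, 6, 7]
a[-4] = a[0]-a[-1] = 3-7 = -4 → [-4, 1, 6, 7]
a[-4] = a[0]-a[0] = (-4)-(-4) = 0 → [0, 1, 6, 7]
append a[-1]+a[-1] = 7+7 = 14 → [0, 1, 6, 7, 14]
append a[-1]+a[-1] = 14+14 = 28 → [0, 1, 6, 7, 14, 28]

[0, 1, 6, 7, 14, 28]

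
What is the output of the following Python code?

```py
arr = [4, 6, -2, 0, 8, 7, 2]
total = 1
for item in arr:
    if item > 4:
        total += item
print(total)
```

22

item=4: not >4
item=6: >4, total = 1+6 = 7
item=-2: not >4
item=0: not >4
item=8: >4, total = 7+8 = 15
item=7: >4, total = 15+7 = 22
item=2: not >4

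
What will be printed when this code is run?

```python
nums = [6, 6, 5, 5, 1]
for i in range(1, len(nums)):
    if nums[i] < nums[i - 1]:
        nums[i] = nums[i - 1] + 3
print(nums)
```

[6, 6, 9, 12, 15]

i=1: 6>=6, unchanged → [6, 6, 5, 5, 1]
i=2: 5<6, nums[2] = 6+3 = 9 → [6, 6, 9, 5, 1]
i=3: 5<9, nums[3] = 9+3 = 12 → [6, 6, 9, 12, 1]
i=4: 1<12, nums[4] = 12+3 = 15 → [6, 6, 9, 12, 15]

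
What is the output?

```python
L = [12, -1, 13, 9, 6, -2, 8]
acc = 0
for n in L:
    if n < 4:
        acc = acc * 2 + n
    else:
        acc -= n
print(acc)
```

-116

n=12: not <4, acc = 0-12 = -12
n=-1: <4, acc = (-12)*2+(-1) = -25
n=13: not <4, acc = (-25)-13 = -38
n=9: not <4, acc = (-38)-9 = -47
n=6: not <4, acc = (-47)-6 = -53
n=-2: <4, acc = (-53)*2+(-2) = -108
n=8: not <4, acc = (-108)-8 = -116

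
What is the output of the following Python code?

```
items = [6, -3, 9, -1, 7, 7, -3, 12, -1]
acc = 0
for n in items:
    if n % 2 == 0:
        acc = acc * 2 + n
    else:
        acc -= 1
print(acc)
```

11

n=6: even, acc = 0*2+6 = 6
n=-3: not even, acc = 6-1 = 5
n=9: not even, acc = 5-1 = 4
n=-1: not even, acc = 4-1 = 3
n=7: not even, acc = 3-1 = 2
n=7: not even, acc = 2-1 = 1
n=-3: not even, acc = 1-1 = 0
n=12: even, acc = 0*2+12 = 12
n=-1: not even, acc = 12-1 = 11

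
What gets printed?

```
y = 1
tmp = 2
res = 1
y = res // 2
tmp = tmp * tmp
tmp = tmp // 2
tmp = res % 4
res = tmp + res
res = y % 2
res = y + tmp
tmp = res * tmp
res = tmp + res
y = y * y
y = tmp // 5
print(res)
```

2

y = 1//2 = 0
tmp = 2*2 = 4
tmp = 4//2 = 2
tmp = 1%4 = 1
res = 1+1 = 2
res = 0%2 = 0
res = 0+1 = 1
tmp = 1*1 = 1
res = 1+1 = 2
y = 0*0 = 0
y = 1//5 = 0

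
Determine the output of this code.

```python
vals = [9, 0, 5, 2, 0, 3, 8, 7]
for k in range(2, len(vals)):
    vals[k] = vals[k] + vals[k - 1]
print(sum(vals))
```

k=2: vals[2] = 5+0 = 5 → [9, 0, 5, 2, 0, 3, 8, 7]
k=3: vals[3] = 2+5 = 7 → [9, 0, 5, 7, 0, 3, 8, 7]
k=4: vals[4] = 0+7 = 7 → [9, 0, 5, 7, 7, 3, 8, 7]
k=5: vals[5] = 3+7 = 10 → [9, 0, 5, 7, 7, 10, 8, 7]
k=6: vals[6] = 8+10 = 18 → [9, 0, 5, 7, 7, 10, 18, 7]
k=7: vals[7] = 7+18 = 25 → [9, 0, 5, 7, 7, 10, 18, 25]
sum = 81

81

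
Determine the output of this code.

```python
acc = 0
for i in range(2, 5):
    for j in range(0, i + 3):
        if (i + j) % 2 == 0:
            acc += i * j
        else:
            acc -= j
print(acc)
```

68

i=2,j=0: even sum, acc = 0+0 = 0
i=2,j=1: odd sum, acc = 0-1 = -1
i=2,j=2: even sum, acc = (-1)+4 = 3
i=2,j=3: odd sum, acc = 3-3 = 0
i=2,j=4: even sum, acc = 0+8 = 8
i=3,j=0: odd sum, acc = 8-0 = 8
i=3,j=1: even sum, acc = 8+3 = 11
i=3,j=2: odd sum, acc = 11-2 = 9
i=3,j=3: even sum, acc = 9+9 = 18
i=3,j=4: odd sum, acc = 18-4 = 14
i=3,j=5: even sum, acc = 14+15 = 29
i=4,j=0: even sum, acc = 29+0 = 29
i=4,j=1: odd sum, acc = 29-1 = 28
i=4,j=2: even sum, acc = 28+8 = 36
i=4,j=3: odd sum, acc = 36-3 = 33
i=4,j=4: even sum, acc = 33+16 = 49
i=4,j=5: odd sum, acc = 49-5 = 44
i=4,j=6: even sum, acc = 44+24 = 68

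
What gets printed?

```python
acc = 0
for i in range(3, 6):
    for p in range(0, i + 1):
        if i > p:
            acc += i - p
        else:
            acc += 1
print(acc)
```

34

i=3,p=0: 3>0, acc = 0+3 = 3
i=3,p=1: 3>1, acc = 3+2 = 5
i=3,p=2: 3>2, acc = 5+1 = 6
i=3,p=3: not 3>3, acc = 6+1 = 7
i=4,p=0: 4>0, acc = 7+4 = 11
i=4,p=1: 4>1, acc = 11+3 = 14
i=4,p=2: 4>2, acc = 14+2 = 16
i=4,p=3: 4>3, acc = 16+1 = 17
i=4,p=4: not 4>4, acc = 17+1 = 18
i=5,p=0: 5>0, acc = 18+5 = 23
i=5,p=1: 5>1, acc = 23+4 = 27
i=5,p=2: 5>2, acc = 27+3 = 30
i=5,p=3: 5>3, acc = 30+2 = 32
i=5,p=4: 5>4, acc = 32+1 = 33
i=5,p=5: not 5>5, acc = 33+1 = 34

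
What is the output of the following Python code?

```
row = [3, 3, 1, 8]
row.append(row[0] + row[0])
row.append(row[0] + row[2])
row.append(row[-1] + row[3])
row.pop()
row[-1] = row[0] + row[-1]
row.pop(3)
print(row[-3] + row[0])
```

append row[0]+row[0] = 3+3 = 6 → [3, 3, 1, 8, 6]
append row[0]+row[2] = 3+1 = 4 → [3, 3, 1, 8, 6, 4]
append row[-1]+row[3] = 4+8 = 12 → [3, 3, 1, 8, 6, 4, 12]
pop() removes 12 → [3, 3, 1, 8, 6, 4]
row[-1] = row[0]+row[-1] = 3+4 = 7 → [3, 3, 1, 8, 6, 7]
pop(3) removes 8 → [3, 3, 1, 6, 7]
row[-3]+row[0] = 1+3 = 4

4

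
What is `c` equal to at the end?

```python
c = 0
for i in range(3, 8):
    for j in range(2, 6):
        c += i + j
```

i=3,j=2: c = 0+5 = 5
i=3,j=3: c = 5+6 = 11
i=3,j=4: c = 11+7 = 18
i=3,j=5: c = 18+8 = 26
i=4,j=2: c = 26+6 = 32
i=4,j=3: c = 32+7 = 39
i=4,j=4: c = 39+8 = 47
i=4,j=5: c = 47+9 = 56
i=5,j=2: c = 56+7 = 63
i=5,j=3: c = 63+8 = 71
i=5,j=4: c = 71+9 = 80
i=5,j=5: c = 80+10 = 90
i=6,j=2: c = 90+8 = 98
i=6,j=3: c = 98+9 = 107
i=6,j=4: c = 107+10 = 117
i=6,j=5: c = 117+11 = 128
i=7,j=2: c = 128+9 = 137
i=7,j=3: c = 137+10 = 147
i=7,j=4: c = 147+11 = 158
i=7,j=5: c = 158+12 = 170

170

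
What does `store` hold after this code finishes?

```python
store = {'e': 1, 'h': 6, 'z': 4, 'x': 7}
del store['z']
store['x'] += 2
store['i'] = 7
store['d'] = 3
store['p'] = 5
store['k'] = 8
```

del 'z' → {'e': 1, 'h': 6, 'x': 7}
store['x'] = 7+2 = 9 → {'e': 1, 'h': 6, 'x': 9}
store['i'] = 7 → {'e': 1, 'h': 6, 'x': 9, 'i': 7}
store['d'] = 3 → {'e': 1, 'h': 6, 'x': 9, 'i': 7, 'd': 3}
store['p'] = 5 → {'e': 1, 'h': 6, 'x': 9, 'i': 7, 'd': 3, 'p': 5}
store['k'] = 8 → {'e': 1, 'h': 6, 'x': 9, 'i': 7, 'd': 3, 'p': 5, 'k': 8}

{'e': 1, 'h': 6, 'x': 9, 'i': 7, 'd': 3, 'p': 5, 'k': 8}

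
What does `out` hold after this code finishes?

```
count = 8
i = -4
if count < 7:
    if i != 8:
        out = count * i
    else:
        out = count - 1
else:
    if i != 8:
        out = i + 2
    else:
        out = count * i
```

-2

count=8, i=-4
count < 7 is False; i != 8 is True
→ out = i + 2 = -2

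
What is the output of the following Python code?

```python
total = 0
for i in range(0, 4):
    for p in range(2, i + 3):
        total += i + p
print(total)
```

50

i=0,p=2: total = 0+2 = 2
i=1,p=2: total = 2+3 = 5
i=1,p=3: total = 5+4 = 9
i=2,p=2: total = 9+4 = 13
i=2,p=3: total = 13+5 = 18
i=2,p=4: total = 18+6 = 24
i=3,p=2: total = 24+5 = 29
i=3,p=3: total = 29+6 = 35
i=3,p=4: total = 35+7 = 42
i=3,p=5: total = 42+8 = 50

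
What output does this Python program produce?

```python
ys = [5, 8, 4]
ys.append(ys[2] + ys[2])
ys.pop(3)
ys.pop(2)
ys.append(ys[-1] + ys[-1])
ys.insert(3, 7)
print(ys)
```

append ys[2]+ys[2] = 4+4 = 8 → [5, 8, 4, 8]
pop(3) removes 8 → [5, 8, 4]
pop(2) removes 4 → [5, 8]
append ys[-1]+ys[-1] = 8+8 = 16 → [5, 8, 16]
insert 7 at 3 → [5, 8, 16, 7]

[5, 8, 16, 7]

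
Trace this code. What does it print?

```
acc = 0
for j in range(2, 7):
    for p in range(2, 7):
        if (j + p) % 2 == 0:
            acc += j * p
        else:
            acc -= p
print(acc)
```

j=2,p=2: even sum, acc = 0+4 = 4
j=2,p=3: odd sum, acc = 4-3 = 1
j=2,p=4: even sum, acc = 1+8 = 9
j=2,p=5: odd sum, acc = 9-5 = 4
j=2,p=6: even sum, acc = 4+12 = 16
j=3,p=2: odd sum, acc = 16-2 = 14
j=3,p=3: even sum, acc = 14+9 = 23
j=3,p=4: odd sum, acc = 23-4 = 19
j=3,p=5: even sum, acc = 19+15 = 34
j=3,p=6: odd sum, acc = 34-6 = 28
j=4,p=2: even sum, acc = 28+8 = 36
j=4,p=3: odd sum, acc = 36-3 = 33
j=4,p=4: even sum, acc = 33+16 = 49
j=4,p=5: odd sum, acc = 49-5 = 44
j=4,p=6: even sum, acc = 44+24 = 68
j=5,p=2: odd sum, acc = 68-2 = 66
j=5,p=3: even sum, acc = 66+15 = 81
j=5,p=4: odd sum, acc = 81-4 = 77
j=5,p=5: even sum, acc = 77+25 = 102
j=5,p=6: odd sum, acc = 102-6 = 96
j=6,p=2: even sum, acc = 96+12 = 108
j=6,p=3: odd sum, acc = 108-3 = 105
j=6,p=4: even sum, acc = 105+24 = 129
j=6,p=5: odd sum, acc = 129-5 = 124
j=6,p=6: even sum, acc = 124+36 = 160

160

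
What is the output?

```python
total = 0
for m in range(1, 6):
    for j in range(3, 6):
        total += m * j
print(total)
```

m=1,j=3: total = 0+3 = 3
m=1,j=4: total = 3+4 = 7
m=1,j=5: total = 7+5 = 12
m=2,j=3: total = 12+6 = 18
m=2,j=4: total = 18+8 = 26
m=2,j=5: total = 26+10 = 36
m=3,j=3: total = 36+9 = 45
m=3,j=4: total = 45+12 = 57
m=3,j=5: total = 57+15 = 72
m=4,j=3: total = 72+12 = 84
m=4,j=4: total = 84+16 = 100
m=4,j=5: total = 100+20 = 120
m=5,j=3: total = 120+15 = 135
m=5,j=4: total = 135+20 = 155
m=5,j=5: total = 155+25 = 180

180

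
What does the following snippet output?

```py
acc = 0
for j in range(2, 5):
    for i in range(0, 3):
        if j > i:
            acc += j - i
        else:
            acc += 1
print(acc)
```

j=2,i=0: 2>0, acc = 0+2 = 2
j=2,i=1: 2>1, acc = 2+1 = 3
j=2,i=2: not 2>2, acc = 3+1 = 4
j=3,i=0: 3>0, acc = 4+3 = 7
j=3,i=1: 3>1, acc = 7+2 = 9
j=3,i=2: 3>2, acc = 9+1 = 10
j=4,i=0: 4>0, acc = 10+4 = 14
j=4,i=1: 4>1, acc = 14+3 = 17
j=4,i=2: 4>2, acc = 17+2 = 19

19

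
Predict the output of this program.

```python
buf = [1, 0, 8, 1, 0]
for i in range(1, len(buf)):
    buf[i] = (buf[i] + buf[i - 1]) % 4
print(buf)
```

i=1: buf[1] = (0+1)%4 = 1 → [1, 1, 8, 1, 0]
i=2: buf[2] = (8+1)%4 = 1 → [1, 1, 1, 1, 0]
i=3: buf[3] = (1+1)%4 = 2 → [1, 1, 1, 2, 0]
i=4: buf[4] = (0+2)%4 = 2 → [1, 1, 1, 2, 2]

[1, 1, 1, 2, 2]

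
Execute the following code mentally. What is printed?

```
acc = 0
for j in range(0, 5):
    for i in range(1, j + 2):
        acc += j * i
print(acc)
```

j=0,i=1: acc = 0+0 = 0
j=1,i=1: acc = 0+1 = 1
j=1,i=2: acc = 1+2 = 3
j=2,i=1: acc = 3+2 = 5
j=2,i=2: acc = 5+4 = 9
j=2,i=3: acc = 9+6 = 15
j=3,i=1: acc = 15+3 = 18
j=3,i=2: acc = 18+6 = 24
j=3,i=3: acc = 24+9 = 33
j=3,i=4: acc = 33+12 = 45
j=4,i=1: acc = 45+4 = 49
j=4,i=2: acc = 49+8 = 57
j=4,i=3: acc = 57+12 = 69
j=4,i=4: acc = 69+16 = 85
j=4,i=5: acc = 85+20 = 105

105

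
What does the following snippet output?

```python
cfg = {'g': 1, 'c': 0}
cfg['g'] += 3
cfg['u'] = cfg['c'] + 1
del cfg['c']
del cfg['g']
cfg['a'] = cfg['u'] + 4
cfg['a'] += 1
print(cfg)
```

{'u': 1, 'a': 6}

cfg['g'] = 1+3 = 4 → {'g': 4, 'c': 0}
cfg['u'] = cfg['c']+1 = 1 → {'g': 4, 'c': 0, 'u': 1}
del 'c' → {'g': 4, 'u': 1}
del 'g' → {'u': 1}
cfg['a'] = cfg['u']+4 = 5 → {'u': 1, 'a': 5}
cfg['a'] = 5+1 = 6 → {'u': 1, 'a': 6}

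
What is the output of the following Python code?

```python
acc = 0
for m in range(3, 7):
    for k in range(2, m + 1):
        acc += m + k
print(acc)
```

m=3,k=2: acc = 0+5 = 5
m=3,k=3: acc = 5+6 = 11
m=4,k=2: acc = 11+6 = 17
m=4,k=3: acc = 17+7 = 24
m=4,k=4: acc = 24+8 = 32
m=5,k=2: acc = 32+7 = 39
m=5,k=3: acc = 39+8 = 47
m=5,k=4: acc = 47+9 = 56
m=5,k=5: acc = 56+10 = 66
m=6,k=2: acc = 66+8 = 74
m=6,k=3: acc = 74+9 = 83
m=6,k=4: acc = 83+10 = 93
m=6,k=5: acc = 93+11 = 104
m=6,k=6: acc = 104+12 = 116

116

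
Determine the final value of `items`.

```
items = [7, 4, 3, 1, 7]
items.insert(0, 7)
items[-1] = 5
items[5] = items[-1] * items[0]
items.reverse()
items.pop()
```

insert 7 at 0 → [7, 7, 4, 3, 1, 7]
items[-1] = 5 → [7, 7, 4, 3, 1, 5]
items[5] = items[-1]*items[0] = 5*7 = 35 → [7, 7, 4, 3, 1, 35]
reverse → [35, 1, 3, 4, 7, 7]
pop() removes 7 → [35, 1, 3, 4, 7]

[35, 1, 3, 4, 7]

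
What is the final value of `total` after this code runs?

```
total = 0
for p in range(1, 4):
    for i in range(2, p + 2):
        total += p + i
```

p=1,i=2: total = 0+3 = 3
p=2,i=2: total = 3+4 = 7
p=2,i=3: total = 7+5 = 12
p=3,i=2: total = 12+5 = 17
p=3,i=3: total = 17+6 = 23
p=3,i=4: total = 23+7 = 30

30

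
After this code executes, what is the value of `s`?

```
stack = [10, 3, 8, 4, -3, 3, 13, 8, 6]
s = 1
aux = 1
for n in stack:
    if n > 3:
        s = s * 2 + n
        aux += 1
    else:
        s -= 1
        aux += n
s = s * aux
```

n=10: >3, s = 1*2+10 = 12; aux=2
n=3: not >3, s = 12-1 = 11; aux=5
n=8: >3, s = 11*2+8 = 30; aux=6
n=4: >3, s = 30*2+4 = 64; aux=7
n=-3: not >3, s = 64-1 = 63; aux=4
n=3: not >3, s = 63-1 = 62; aux=7
n=13: >3, s = 62*2+13 = 137; aux=8
n=8: >3, s = 137*2+8 = 282; aux=9
n=6: >3, s = 282*2+6 = 570; aux=10
s*aux = 570*10 = 5700

5700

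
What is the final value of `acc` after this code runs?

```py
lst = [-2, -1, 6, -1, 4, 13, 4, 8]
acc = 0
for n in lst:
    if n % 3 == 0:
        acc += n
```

6

n=-2: not %3==0
n=-1: not %3==0
n=6: %3==0, acc = 0+6 = 6
n=-1: not %3==0
n=4: not %3==0
n=13: not %3==0
n=4: not %3==0
n=8: not %3==0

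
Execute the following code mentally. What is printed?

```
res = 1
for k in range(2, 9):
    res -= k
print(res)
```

-34

k=2: res = 1-2 = -1
k=3: res = (-1)-3 = -4
k=4: res = (-4)-4 = -8
k=5: res = (-8)-5 = -13
k=6: res = (-13)-6 = -19
k=7: res = (-19)-7 = -26
k=8: res = (-26)-8 = -34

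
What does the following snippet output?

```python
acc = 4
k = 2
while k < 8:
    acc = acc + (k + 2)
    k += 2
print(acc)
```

22

k=2: acc = 4+4 = 8
k=4: acc = 8+6 = 14
k=6: acc = 14+8 = 22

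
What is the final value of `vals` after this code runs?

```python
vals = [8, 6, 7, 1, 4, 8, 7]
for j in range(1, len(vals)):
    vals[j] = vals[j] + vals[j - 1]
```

[8, 14, 21, 22, 26, 34, 41]

j=1: vals[1] = 6+8 = 14 → [8, 14, 7, 1, 4, 8, 7]
j=2: vals[2] = 7+14 = 21 → [8, 14, 21, 1, 4, 8, 7]
j=3: vals[3] = 1+21 = 22 → [8, 14, 21, 22, 4, 8, 7]
j=4: vals[4] = 4+22 = 26 → [8, 14, 21, 22, 26, 8, 7]
j=5: vals[5] = 8+26 = 34 → [8, 14, 21, 22, 26, 34, 7]
j=6: vals[6] = 7+34 = 41 → [8, 14, 21, 22, 26, 34, 41]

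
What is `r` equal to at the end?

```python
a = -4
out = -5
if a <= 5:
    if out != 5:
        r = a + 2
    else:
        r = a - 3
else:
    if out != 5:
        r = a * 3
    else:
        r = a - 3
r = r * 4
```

-8

a=-4, out=-5
a <= 5 is True; out != 5 is True
→ r = a + 2 = -2
r = (-2)*4 = -8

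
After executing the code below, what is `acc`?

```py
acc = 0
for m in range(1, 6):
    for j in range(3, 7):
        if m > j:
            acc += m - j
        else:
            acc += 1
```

21

m=1,j=3: not 1>3, acc = 0+1 = 1
m=1,j=4: not 1>4, acc = 1+1 = 2
m=1,j=5: not 1>5, acc = 2+1 = 3
m=1,j=6: not 1>6, acc = 3+1 = 4
m=2,j=3: not 2>3, acc = 4+1 = 5
m=2,j=4: not 2>4, acc = 5+1 = 6
m=2,j=5: not 2>5, acc = 6+1 = 7
m=2,j=6: not 2>6, acc = 7+1 = 8
m=3,j=3: not 3>3, acc = 8+1 = 9
m=3,j=4: not 3>4, acc = 9+1 = 10
m=3,j=5: not 3>5, acc = 10+1 = 11
m=3,j=6: not 3>6, acc = 11+1 = 12
m=4,j=3: 4>3, acc = 12+1 = 13
m=4,j=4: not 4>4, acc = 13+1 = 14
m=4,j=5: not 4>5, acc = 14+1 = 15
m=4,j=6: not 4>6, acc = 15+1 = 16
m=5,j=3: 5>3, acc = 16+2 = 18
m=5,j=4: 5>4, acc = 18+1 = 19
m=5,j=5: not 5>5, acc = 19+1 = 20
m=5,j=6: not 5>6, acc = 20+1 = 21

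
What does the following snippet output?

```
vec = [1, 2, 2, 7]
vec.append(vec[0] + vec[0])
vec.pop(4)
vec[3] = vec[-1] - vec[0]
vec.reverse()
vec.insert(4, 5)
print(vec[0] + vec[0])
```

12

append vec[0]+vec[0] = 1+1 = 2 → [1, 2, 2, 7, 2]
pop(4) removes 2 → [1, 2, 2, 7]
vec[3] = vec[-1]-vec[0] = 7-1 = 6 → [1, 2, 2, 6]
reverse → [6, 2, 2, 1]
insert 5 at 4 → [6, 2, 2, 1, 5]
vec[0]+vec[0] = 6+6 = 12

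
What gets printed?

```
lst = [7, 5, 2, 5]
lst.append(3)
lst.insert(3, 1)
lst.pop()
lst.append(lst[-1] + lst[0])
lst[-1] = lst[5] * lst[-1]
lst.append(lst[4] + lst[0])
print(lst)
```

append 3 → [7, 5, 2, 5, 3]
insert 1 at 3 → [7, 5, 2, 1, 5, 3]
pop() removes 3 → [7, 5, 2, 1, 5]
append lst[-1]+lst[0] = 5+7 = 12 → [7, 5, 2, 1, 5, 12]
lst[-1] = lst[5]*lst[-1] = 12*12 = 144 → [7, 5, 2, 1, 5, 144]
append lst[4]+lst[0] = 5+7 = 12 → [7, 5, 2, 1, 5, 144, 12]

[7, 5, 2, 1, 5, 144, 12]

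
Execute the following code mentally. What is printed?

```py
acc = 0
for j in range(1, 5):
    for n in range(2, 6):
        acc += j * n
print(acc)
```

j=1,n=2: acc = 0+2 = 2
j=1,n=3: acc = 2+3 = 5
j=1,n=4: acc = 5+4 = 9
j=1,n=5: acc = 9+5 = 14
j=2,n=2: acc = 14+4 = 18
j=2,n=3: acc = 18+6 = 24
j=2,n=4: acc = 24+8 = 32
j=2,n=5: acc = 32+10 = 42
j=3,n=2: acc = 42+6 = 48
j=3,n=3: acc = 48+9 = 57
j=3,n=4: acc = 57+12 = 69
j=3,n=5: acc = 69+15 = 84
j=4,n=2: acc = 84+8 = 92
j=4,n=3: acc = 92+12 = 104
j=4,n=4: acc = 104+16 = 120
j=4,n=5: acc = 120+20 = 140

140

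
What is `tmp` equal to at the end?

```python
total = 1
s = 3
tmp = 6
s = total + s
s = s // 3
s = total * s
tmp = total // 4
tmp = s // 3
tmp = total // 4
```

s = 1+3 = 4
s = 4//3 = 1
s = 1*1 = 1
tmp = 1//4 = 0
tmp = 1//3 = 0
tmp = 1//4 = 0

0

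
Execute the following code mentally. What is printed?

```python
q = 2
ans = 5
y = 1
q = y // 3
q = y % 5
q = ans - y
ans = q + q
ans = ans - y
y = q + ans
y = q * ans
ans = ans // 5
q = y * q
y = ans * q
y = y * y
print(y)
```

q = 1//3 = 0
q = 1%5 = 1
q = 5-1 = 4
ans = 4+4 = 8
ans = 8-1 = 7
y = 4+7 = 11
y = 4*7 = 28
ans = 7//5 = 1
q = 28*4 = 112
y = 1*112 = 112
y = 112*112 = 12544

12544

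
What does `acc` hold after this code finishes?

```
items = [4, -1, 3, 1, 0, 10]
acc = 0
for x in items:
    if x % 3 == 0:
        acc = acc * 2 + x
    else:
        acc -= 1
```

-5

x=4: not %3==0, acc = 0-1 = -1
x=-1: not %3==0, acc = (-1)-1 = -2
x=3: %3==0, acc = (-2)*2+3 = -1
x=1: not %3==0, acc = (-1)-1 = -2
x=0: %3==0, acc = (-2)*2+0 = -4
x=10: not %3==0, acc = (-4)-1 = -5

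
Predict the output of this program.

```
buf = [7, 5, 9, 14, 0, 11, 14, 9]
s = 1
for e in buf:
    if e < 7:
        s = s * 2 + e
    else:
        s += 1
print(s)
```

25

e=7: not <7, s = 1+1 = 2
e=5: <7, s = 2*2+5 = 9
e=9: not <7, s = 9+1 = 10
e=14: not <7, s = 10+1 = 11
e=0: <7, s = 11*2+0 = 22
e=11: not <7, s = 22+1 = 23
e=14: not <7, s = 23+1 = 24
e=9: not <7, s = 24+1 = 25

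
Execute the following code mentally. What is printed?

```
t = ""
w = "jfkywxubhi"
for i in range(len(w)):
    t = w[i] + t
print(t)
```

ihbuxwykfj

i=0: prepend 'j' → 'j'
i=1: prepend 'f' → 'fj'
i=2: prepend 'k' → 'kfj'
i=3: prepend 'y' → 'ykfj'
i=4: prepend 'w' → 'wykfj'
i=5: prepend 'x' → 'xwykfj'
i=6: prepend 'u' → 'uxwykfj'
i=7: prepend 'b' → 'buxwykfj'
i=8: prepend 'h' → 'hbuxwykfj'
i=9: prepend 'i' → 'ihbuxwykfj'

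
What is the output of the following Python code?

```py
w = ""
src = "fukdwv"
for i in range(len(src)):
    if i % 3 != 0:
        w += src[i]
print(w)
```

ukwv

i=0: skip
i=1: add 'u' → 'u'
i=2: add 'k' → 'uk'
i=3: skip
i=4: add 'w' → 'ukw'
i=5: add 'v' → 'ukwv'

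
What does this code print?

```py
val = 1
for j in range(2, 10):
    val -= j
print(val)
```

j=2: val = 1-2 = -1
j=3: val = (-1)-3 = -4
j=4: val = (-4)-4 = -8
j=5: val = (-8)-5 = -13
j=6: val = (-13)-6 = -19
j=7: val = (-19)-7 = -26
j=8: val = (-26)-8 = -34
j=9: val = (-34)-9 = -43

-43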